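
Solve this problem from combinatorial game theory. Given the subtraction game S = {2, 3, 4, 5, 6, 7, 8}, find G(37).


The subtraction set is S = {2, 3, 4, 5, 6, 7, 8}.
G(k) = mex{ G(k - s) : s in S, s <= k }. We compute iteratively: G(0) = 0.
G(1) = mex({}) = 0
G(2) = mex({0}) = 1
G(3) = mex({0}) = 1
G(4) = mex({0, 1}) = 2
G(5) = mex({0, 1}) = 2
G(6) = mex({0, 1, 2}) = 3
G(7) = mex({0, 1, 2}) = 3
G(8) = mex({0, 1, 2, 3}) = 4
G(9) = mex({0, 1, 2, 3}) = 4
G(10) = mex({1, 2, 3, 4}) = 0
G(11) = mex({1, 2, 3, 4}) = 0
G(12) = mex({0, 2, 3, 4}) = 1
G(13) = mex({0, 2, 3, 4}) = 1
G(14) = mex({0, 1, 3, 4}) = 2
G(15) = mex({0, 1, 3, 4}) = 2
G(16) = mex({0, 1, 2, 4}) = 3
G(17) = mex({0, 1, 2, 4}) = 3
Observe that G(10)..G(17) = 0, 0, 1, 1, 2, 2, 3, 3 repeats G(0)..G(7) = 0, 0, 1, 1, 2, 2, 3, 3.
For k >= max(S) = 8, G(k) is determined by the previous 8 values G(k-8)..G(k-1); a window of 8 consecutive values has recurred shifted by 10, so by induction G(k + 10) = G(k) for all k >= 0: the sequence is periodic from the start with period 10.
One period: G(0..9) = 0, 0, 1, 1, 2, 2, 3, 3, 4, 4.
37 mod 10 = 7, so G(37) = G(7) = 3.

3


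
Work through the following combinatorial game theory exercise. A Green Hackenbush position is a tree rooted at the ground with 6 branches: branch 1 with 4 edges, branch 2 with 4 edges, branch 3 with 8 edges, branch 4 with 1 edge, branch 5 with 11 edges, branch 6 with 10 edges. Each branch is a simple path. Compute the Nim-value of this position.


The tree has 6 branches from the ground vertex.
In Green Hackenbush, the Nim-value of a simple path of length k is k.
Branch 1: length 4, Nim-value = 4
Branch 2: length 4, Nim-value = 4
Branch 3: length 8, Nim-value = 8
Branch 4: length 1, Nim-value = 1
Branch 5: length 11, Nim-value = 11
Branch 6: length 10, Nim-value = 10
Total Nim-value = XOR of all branch values:
0 XOR 4 = 4
4 XOR 4 = 0
0 XOR 8 = 8
8 XOR 1 = 9
9 XOR 11 = 2
2 XOR 10 = 8
Nim-value of the tree = 8

8


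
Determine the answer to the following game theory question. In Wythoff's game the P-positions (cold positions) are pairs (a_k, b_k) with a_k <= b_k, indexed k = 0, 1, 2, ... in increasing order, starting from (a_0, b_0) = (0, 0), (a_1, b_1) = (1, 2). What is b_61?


By Wythoff's theorem, a_k = floor(k * phi) and b_k = floor(k * phi^2) = a_k + k, where phi = (1 + sqrt(5))/2 is the golden ratio.
phi = (1 + sqrt(5))/2 = 1.618034
phi^2 = phi + 1 = 2.618034
k = 61
k * phi^2 = 61 * 2.618034 = 159.700073
b_61 = floor(k * phi^2) = 159 (check: a_61 + k = 98 + 61 = 159)

159


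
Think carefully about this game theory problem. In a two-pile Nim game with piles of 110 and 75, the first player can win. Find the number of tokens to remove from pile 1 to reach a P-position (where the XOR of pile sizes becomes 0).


Piles: 110 and 75
Current XOR: 110 XOR 75 = 37 (non-zero, so this is an N-position).
To make the XOR zero, we need to find a move that balances the piles.
For pile 1 (size 110): target = 110 XOR 37 = 75
We reduce pile 1 from 110 to 75.
Tokens removed: 110 - 75 = 35
Verification: 75 XOR 75 = 0

35


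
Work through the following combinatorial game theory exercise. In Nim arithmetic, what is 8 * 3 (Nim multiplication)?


Nim multiplication is bilinear over XOR: (u XOR v) * w = (u*w) XOR (v*w).
So we split each operand into its bit components and XOR the pairwise Nim products.
8 = 8 (as XOR of powers of 2).
3 = 1 + 2 (as XOR of powers of 2).
Using the standard Nim-product table on single bits:
  2*2 = 3,   2*4 = 8,   2*8 = 12,
  4*4 = 6,   4*8 = 11,  8*8 = 13,
and  1*x = x (identity), k*l = l*k (commutative).
Pairwise Nim products:
  8 * 1 = 8
  8 * 2 = 12
XOR them: 8 XOR 12 = 4.
Result: 8 * 3 = 4 (in Nim).

4


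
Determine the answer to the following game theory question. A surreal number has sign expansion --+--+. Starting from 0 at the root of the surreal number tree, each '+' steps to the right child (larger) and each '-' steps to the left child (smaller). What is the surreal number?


Sign expansion: --+--+
Rule: track bounds (lo, hi), initially (-inf, +inf). On '+', the current value becomes lo and we move to the simplest number in (value, hi): value + 1 if hi = +inf, otherwise the midpoint (value + hi)/2. On '-', the current value becomes hi and we move to value - 1 if lo = -inf, otherwise the midpoint (lo + value)/2.
Start at 0.
Step 1: sign = -, move left. Bounds: (-inf, 0). Value = -1
Step 2: sign = -, move left. Bounds: (-inf, -1). Value = -2
Step 3: sign = +, move right. Bounds: (-2, -1). Value = -3/2
Step 4: sign = -, move left. Bounds: (-2, -3/2). Value = -7/4
Step 5: sign = -, move left. Bounds: (-2, -7/4). Value = -15/8
Step 6: sign = +, move right. Bounds: (-15/8, -7/4). Value = -29/16
The surreal number with sign expansion --+--+ is -29/16.

-29/16


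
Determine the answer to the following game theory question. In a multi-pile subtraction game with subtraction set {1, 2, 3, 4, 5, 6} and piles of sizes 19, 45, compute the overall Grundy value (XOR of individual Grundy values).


Subtraction set: {1, 2, 3, 4, 5, 6}
For this subtraction set, G(n) = n mod 7 (period = max + 1 = 7).
Pile 1 (size 19): G(19) = 19 mod 7 = 5
Pile 2 (size 45): G(45) = 45 mod 7 = 3
Total Grundy value = XOR of all: 5 XOR 3 = 6

6


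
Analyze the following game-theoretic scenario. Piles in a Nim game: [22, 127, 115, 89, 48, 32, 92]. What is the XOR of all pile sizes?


We need the XOR (exclusive or) of all pile sizes.
After XOR-ing pile 1 (size 22): 0 XOR 22 = 22
After XOR-ing pile 2 (size 127): 22 XOR 127 = 105
After XOR-ing pile 3 (size 115): 105 XOR 115 = 26
After XOR-ing pile 4 (size 89): 26 XOR 89 = 67
After XOR-ing pile 5 (size 48): 67 XOR 48 = 115
After XOR-ing pile 6 (size 32): 115 XOR 32 = 83
After XOR-ing pile 7 (size 92): 83 XOR 92 = 15
The Nim-value of this position is 15.

15


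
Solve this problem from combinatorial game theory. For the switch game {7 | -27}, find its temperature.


The game is {7 | -27}, a switch {a | b} with numbers a > b.
Cooling {a | b} by t gives {a - t | b + t}, which stops being hot when a - t = b + t, i.e. at t = (a - b)/2. So the temperature of a switch is (a - b)/2.
Temperature = (Left option - Right option) / 2
= (7 - (-27)) / 2
= 34 / 2
= 17

17


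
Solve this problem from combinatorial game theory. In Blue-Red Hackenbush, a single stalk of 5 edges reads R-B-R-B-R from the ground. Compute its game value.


Edges (from ground): R-B-R-B-R
By Berlekamp's sign-expansion rule, a Blue-Red Hackenbush stalk has the value of the surreal number whose sign sequence is the edge sequence with B -> + and R -> -.
Sign sequence: -+-+-
Trace the sign expansion in the surreal number tree, starting from 0:
Edge 1: R (sign -) -> bounds (-inf, 0), value = -1
Edge 2: B (sign +) -> bounds (-1, 0), value = -1/2
Edge 3: R (sign -) -> bounds (-1, -1/2), value = -3/4
Edge 4: B (sign +) -> bounds (-3/4, -1/2), value = -5/8
Edge 5: R (sign -) -> bounds (-3/4, -5/8), value = -11/16
Game value = -11/16

-11/16


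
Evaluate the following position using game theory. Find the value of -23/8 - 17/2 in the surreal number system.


x = -23/8, y = 17/2
Converting to common denominator: 8
x = -23/8, y = 68/8
x - y = -23/8 - 17/2 = -91/8

-91/8


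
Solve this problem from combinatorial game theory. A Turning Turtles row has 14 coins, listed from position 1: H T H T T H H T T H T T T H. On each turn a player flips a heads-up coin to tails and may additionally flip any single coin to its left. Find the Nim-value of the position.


Coins: H T H T T H H T T H T T T H
Key fact: a single head at position k behaves exactly like a Nim heap of size k (turning it to T and optionally flipping a coin at j < k corresponds to moving the heap from k to j, or to 0), and heads combine as a disjunctive sum (two heads at the same place would cancel, matching j XOR j = 0). So the Nim-value is the XOR of the 1-indexed positions of the heads.
Face-up positions (1-indexed): [1, 3, 6, 7, 10, 14]
XOR 0 with 1: 0 XOR 1 = 1
XOR 1 with 3: 1 XOR 3 = 2
XOR 2 with 6: 2 XOR 6 = 4
XOR 4 with 7: 4 XOR 7 = 3
XOR 3 with 10: 3 XOR 10 = 9
XOR 9 with 14: 9 XOR 14 = 7
Nim-value = 7

7


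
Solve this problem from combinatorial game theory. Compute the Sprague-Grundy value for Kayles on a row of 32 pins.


Kayles: a move removes 1 or 2 adjacent pins from a contiguous row.
Removing pins from a row of k leaves two independent rows (a, b) with a + b = k - 1 (one pin) or a + b = k - 2 (two pins); an end removal gives a = 0.
By Sprague-Grundy, G(k) = mex{ G(a) XOR G(b) } over all these splits. G(0) = 0.
G(1): splits (0,0):0^0=0 -> mex({0}) = 1
G(2): splits (0,1):0^1=1 (0,0):0^0=0 -> mex({0, 1}) = 2
G(3): splits (0,2):0^2=2 (1,1):1^1=0 (0,1):0^1=1 -> mex({0, 1, 2}) = 3
G(4): splits (0,3):0^3=3 (1,2):1^2=3 (0,2):0^2=2 (1,1):1^1=0 -> mex({0, 2, 3}) = 1
G(5): splits (0,4):0^1=1 (1,3):1^3=2 (2,2):2^2=0 (0,3):0^3=3 (1,2):1^2=3 -> mex({0, 1, 2, 3}) = 4
G(6) = mex({0, 1, 2, 4}) = 3
G(7) = mex({0, 1, 3, 4, 5}) = 2
G(8) = mex({0, 2, 3, 5, 6}) = 1
G(9) = mex({0, 1, 2, 3, 6, 7}) = 4
G(10) = mex({0, 1, 3, 4, 5, 7}) = 2
G(11) = mex({0, 1, 2, 3, 4, 5}) = 6
G(12) = mex({0, 1, 2, 3, 5, 6, 7}) = 4
G(13) = mex({0, 2, 3, 4, 6, 7}) = 1
G(14) = mex({0, 1, 4, 5, 6, 7}) = 2
G(15) = mex({0, 1, 2, 3, 4, 5, 6}) = 7
G(16) = mex({0, 2, 3, 5, 6, 7}) = 1
G(17) = mex({0, 1, 2, 3, 5, 6, 7}) = 4
G(18) = mex({0, 1, 2, 4, 5, 6}) = 3
G(19) = mex({0, 1, 3, 4, 5, 7}) = 2
G(20) = mex({0, 2, 3, 4, 5, 6, 7}) = 1
G(21) = mex({0, 1, 2, 3, 5, 6, 7}) = 4
G(22) = mex({0, 1, 2, 3, 4, 5, 7}) = 6
G(23) = mex({0, 1, 2, 3, 4, 5, 6}) = 7
G(24) = mex({0, 1, 2, 3, 5, 6, 7}) = 4
G(25) = mex({0, 2, 3, 4, 6, 7}) = 1
G(26) = mex({0, 1, 3, 4, 5, 6, 7}) = 2
G(27) = mex({0, 1, 2, 3, 4, 5, 6, 7}) = 8
G(28) = mex({0, 1, 2, 3, 4, 6, 7, 8}) = 5
G(29) = mex({0, 1, 2, 3, 5, 6, 7, 8, 9}) = 4
G(30) = mex({0, 1, 2, 3, 4, 5, 6, 9, 10}) = 7
G(31) = mex({0, 1, 3, 4, 5, 7, 10, 11}) = 2
G(32) = mex({0, 2, 3, 4, 5, 6, 7, 9, 11}) = 1
Therefore G(32) = 1.

1


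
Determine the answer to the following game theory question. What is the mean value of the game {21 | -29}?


Game = {21 | -29}, a switch {a | b} with numbers a > b.
Its thermograph has left wall a - t and right wall b + t, which meet at t = (a - b)/2, where both equal (a + b)/2. So the mast (mean value) is at (a + b)/2.
Mean = (21 + (-29))/2 = -8/2 = -4

-4


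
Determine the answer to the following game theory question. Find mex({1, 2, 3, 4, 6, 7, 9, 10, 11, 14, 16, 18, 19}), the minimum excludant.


Set = {1, 2, 3, 4, 6, 7, 9, 10, 11, 14, 16, 18, 19}
0 is NOT in the set. This is the mex.
mex = 0

0


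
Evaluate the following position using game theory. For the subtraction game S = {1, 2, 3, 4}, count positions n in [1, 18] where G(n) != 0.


Subtraction set S = {1, 2, 3, 4}, so G(n) = n mod 5.
G(n) = 0 when n is a multiple of 5.
Multiples of 5 in [1, 18]: 3
N-positions (nonzero Grundy) = 18 - 3 = 15

15


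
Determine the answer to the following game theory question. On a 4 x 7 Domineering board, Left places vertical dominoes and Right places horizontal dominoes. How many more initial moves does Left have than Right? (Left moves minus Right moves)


Board is 4 x 7 (rows x cols).
Left (vertical) placements: (rows-1) * cols = 3 * 7 = 21
Right (horizontal) placements: rows * (cols-1) = 4 * 6 = 24
Advantage = Left - Right = 21 - 24 = -3

-3


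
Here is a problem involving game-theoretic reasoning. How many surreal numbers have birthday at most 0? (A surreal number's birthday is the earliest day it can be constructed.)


Day 0: {|} = 0 is born. Count = 1.
Day n: the number of surreal numbers born by day n is 2^(n+1) - 1.
By day 0: 2^1 - 1 = 1
By day 0: 1 surreal numbers.

1


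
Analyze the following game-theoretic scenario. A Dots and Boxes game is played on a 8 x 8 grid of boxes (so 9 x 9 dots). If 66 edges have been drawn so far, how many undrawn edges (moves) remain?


Grid: 8 x 8 boxes, i.e. 9 rows and 9 columns of dots.
Horizontal edges: (rows + 1) * cols = 9 * 8 = 72
Vertical edges: rows * (cols + 1) = 8 * 9 = 72
Total edges: 72 + 72 = 144
Edges drawn: 66
Remaining: 144 - 66 = 78

78


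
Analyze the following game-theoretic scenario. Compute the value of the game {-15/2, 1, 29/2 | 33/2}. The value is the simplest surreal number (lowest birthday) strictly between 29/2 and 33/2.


Left options: {-15/2, 1, 29/2}, max = 29/2
Right options: {33/2}, min = 33/2
All options are numbers and max(Left) < min(Right), so by the simplicity theorem the value is the simplest (earliest-born) number strictly between 29/2 and 33/2.
Integers 15 through 16 all lie strictly between 29/2 and 33/2.
Among integers, the simplest (lowest birthday = smallest |n|; 0 is born on day 0, +-n on day n) is 15.
No non-integer in the interval can be simpler: if x is a non-integer in the interval, then floor(x) or ceil(x) also lies in the interval (the interval contains an integer), and both are proper prefixes of x's sign expansion, i.e. born earlier. So the game value is 15.
Game value = 15

15


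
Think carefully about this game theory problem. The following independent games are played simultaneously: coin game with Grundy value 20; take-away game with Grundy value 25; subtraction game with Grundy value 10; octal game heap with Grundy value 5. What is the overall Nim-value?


By the Sprague-Grundy theorem, the Grundy value of a sum of games is the XOR of individual Grundy values.
coin game: Grundy value = 20. Running XOR: 0 XOR 20 = 20
take-away game: Grundy value = 25. Running XOR: 20 XOR 25 = 13
subtraction game: Grundy value = 10. Running XOR: 13 XOR 10 = 7
octal game heap: Grundy value = 5. Running XOR: 7 XOR 5 = 2
The combined Grundy value is 2.

2


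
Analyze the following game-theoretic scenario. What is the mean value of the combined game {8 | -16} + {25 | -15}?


G1 = {8 | -16}, G2 = {25 | -15}
Each is a switch {a | b} with numbers a > b; its mean value is (a + b)/2, and mean value is additive over game sums: m(G1 + G2) = m(G1) + m(G2).
Mean of G1 = (8 + (-16))/2 = -8/2 = -4
Mean of G2 = (25 + (-15))/2 = 10/2 = 5
Mean of G1 + G2 = -4 + 5 = 1

1


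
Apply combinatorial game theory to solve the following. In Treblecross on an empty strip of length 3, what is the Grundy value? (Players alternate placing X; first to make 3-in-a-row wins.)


Treblecross: place X on empty cells; 3-in-a-row wins.
Playing within two cells of an existing X lets the opponent win at once, so sensible play treats the cells i-2..i+2 around each X as dead. The player left with no safe cell loses, so this is a normal-play take-away game on strips of safe cells.
Placing X at cell i (0-indexed) of a strip of k safe cells leaves independent strips of sizes max(0, i-2) and max(0, k-i-3). Hence G(k) = mex{ G(max(0,i-2)) XOR G(max(0,k-i-3)) : 0 <= i < k }, with G(0) = 0.
G(1): splits (0,0):0^0=0 -> mex({0}) = 1
G(2): splits (0,0):0^0=0 -> mex({0}) = 1
G(3): splits (0,0):0^0=0 -> mex({0}) = 1
Therefore G(3) = 1.

1


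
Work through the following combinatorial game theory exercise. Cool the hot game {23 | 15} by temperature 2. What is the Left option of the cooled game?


Original game: {23 | 15} (a switch {a | b} with a > b).
Cooling by t (for t below the temperature (a - b)/2 = 4) taxes each move by t: {a | b} cooled by t is {a - t | b + t}.
Cooling amount: t = 2
Cooled Left option: 23 - 2 = 21
Cooled Right option: 15 + 2 = 17
Cooled game: {21 | 17}
Left option = 21

21


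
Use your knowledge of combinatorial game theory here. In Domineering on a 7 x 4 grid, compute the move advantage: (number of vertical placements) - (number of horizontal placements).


Board is 7 x 4 (rows x cols).
Left (vertical) placements: (rows-1) * cols = 6 * 4 = 24
Right (horizontal) placements: rows * (cols-1) = 7 * 3 = 21
Advantage = Left - Right = 24 - 21 = 3

3


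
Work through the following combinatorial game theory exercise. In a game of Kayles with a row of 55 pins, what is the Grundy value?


Kayles: a move removes 1 or 2 adjacent pins from a contiguous row.
Removing pins from a row of k leaves two independent rows (a, b) with a + b = k - 1 (one pin) or a + b = k - 2 (two pins); an end removal gives a = 0.
By Sprague-Grundy, G(k) = mex{ G(a) XOR G(b) } over all these splits. G(0) = 0.
G(1): splits (0,0):0^0=0 -> mex({0}) = 1
G(2): splits (0,1):0^1=1 (0,0):0^0=0 -> mex({0, 1}) = 2
G(3): splits (0,2):0^2=2 (1,1):1^1=0 (0,1):0^1=1 -> mex({0, 1, 2}) = 3
G(4): splits (0,3):0^3=3 (1,2):1^2=3 (0,2):0^2=2 (1,1):1^1=0 -> mex({0, 2, 3}) = 1
G(5): splits (0,4):0^1=1 (1,3):1^3=2 (2,2):2^2=0 (0,3):0^3=3 (1,2):1^2=3 -> mex({0, 1, 2, 3}) = 4
G(6) = mex({0, 1, 2, 4}) = 3
G(7) = mex({0, 1, 3, 4, 5}) = 2
G(8) = mex({0, 2, 3, 5, 6}) = 1
G(9) = mex({0, 1, 2, 3, 6, 7}) = 4
G(10) = mex({0, 1, 3, 4, 5, 7}) = 2
G(11) = mex({0, 1, 2, 3, 4, 5}) = 6
G(12) = mex({0, 1, 2, 3, 5, 6, 7}) = 4
G(13) = mex({0, 2, 3, 4, 6, 7}) = 1
G(14) = mex({0, 1, 4, 5, 6, 7}) = 2
G(15) = mex({0, 1, 2, 3, 4, 5, 6}) = 7
G(16) = mex({0, 2, 3, 5, 6, 7}) = 1
G(17) = mex({0, 1, 2, 3, 5, 6, 7}) = 4
G(18) = mex({0, 1, 2, 4, 5, 6}) = 3
G(19) = mex({0, 1, 3, 4, 5, 7}) = 2
G(20) = mex({0, 2, 3, 4, 5, 6, 7}) = 1
G(21) = mex({0, 1, 2, 3, 5, 6, 7}) = 4
G(22) = mex({0, 1, 2, 3, 4, 5, 7}) = 6
G(23) = mex({0, 1, 2, 3, 4, 5, 6}) = 7
G(24) = mex({0, 1, 2, 3, 5, 6, 7}) = 4
G(25) = mex({0, 2, 3, 4, 6, 7}) = 1
G(26) = mex({0, 1, 3, 4, 5, 6, 7}) = 2
G(27) = mex({0, 1, 2, 3, 4, 5, 6, 7}) = 8
G(28) = mex({0, 1, 2, 3, 4, 6, 7, 8}) = 5
G(29) = mex({0, 1, 2, 3, 5, 6, 7, 8, 9}) = 4
G(30) = mex({0, 1, 2, 3, 4, 5, 6, 9, 10}) = 7
G(31) = mex({0, 1, 3, 4, 5, 7, 10, 11}) = 2
G(32) = mex({0, 2, 3, 4, 5, 6, 7, 9, 11}) = 1
G(33) = mex({0, 1, 2, 3, 4, 5, 6, 7, 9, 12}) = 8
G(34) = mex({0, 1, 2, 3, 4, 5, 7, 8, 11, 12}) = 6
G(35) = mex({0, 1, 2, 3, 4, 5, 6, 8, 9, 10, 11}) = 7
G(36) = mex({0, 1, 2, 3, 5, 6, 7, 9, 10}) = 4
G(37) = mex({0, 2, 3, 4, 6, 7, 9, 10, 11, 12}) = 1
G(38) = mex({0, 1, 3, 4, 5, 6, 7, 9, 10, 11, 12}) = 2
G(39) = mex({0, 1, 2, 4, 5, 6, 7, 9, 10, 12, 14}) = 3
G(40) = mex({0, 2, 3, 4, 6, 7, 11, 12, 14}) = 1
G(41) = mex({0, 1, 2, 3, 5, 6, 7, 9, 10, 11, 12}) = 4
G(42) = mex({0, 1, 2, 3, 4, 5, 6, 9, 10}) = 7
G(43) = mex({0, 1, 3, 4, 5, 7, 9, 10, 12, 15}) = 2
G(44) = mex({0, 2, 3, 4, 5, 6, 7, 9, 10, 12, 15}) = 1
G(45) = mex({0, 1, 2, 3, 4, 5, 6, 7, 9, 10, 12, 14}) = 8
G(46) = mex({0, 1, 3, 4, 5, 7, 8, 11, 12, 14}) = 2
G(47) = mex({0, 1, 2, 3, 4, 5, 6, 8, 9, 10, 11, 12}) = 7
G(48) = mex({0, 1, 2, 3, 5, 6, 7, 9, 10}) = 4
G(49) = mex({0, 2, 3, 4, 6, 7, 9, 10, 11, 12, 15}) = 1
G(50) = mex({0, 1, 4, 5, 6, 7, 9, 11, 12, 14, 15}) = 2
G(51) = mex({0, 1, 2, 3, 4, 5, 6, 7, 9, 12, 14, 15}) = 8
G(52) = mex({0, 2, 3, 4, 5, 6, 7, 8, 11, 12, 15}) = 1
G(53) = mex({0, 1, 2, 3, 5, 6, 7, 8, 9, 10, 11, 12}) = 4
G(54) = mex({0, 1, 2, 3, 4, 5, 6, 9, 10}) = 7
G(55) = mex({0, 1, 3, 4, 5, 7, 9, 10, 11, 12}) = 2
Therefore G(55) = 2.

2


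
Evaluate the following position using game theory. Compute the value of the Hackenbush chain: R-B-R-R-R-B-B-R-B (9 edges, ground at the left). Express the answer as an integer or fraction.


Edges (from ground): R-B-R-R-R-B-B-R-B
By Berlekamp's sign-expansion rule, a Blue-Red Hackenbush stalk has the value of the surreal number whose sign sequence is the edge sequence with B -> + and R -> -.
Sign sequence: -+---++-+
Trace the sign expansion in the surreal number tree, starting from 0:
Edge 1: R (sign -) -> bounds (-inf, 0), value = -1
Edge 2: B (sign +) -> bounds (-1, 0), value = -1/2
Edge 3: R (sign -) -> bounds (-1, -1/2), value = -3/4
Edge 4: R (sign -) -> bounds (-1, -3/4), value = -7/8
Edge 5: R (sign -) -> bounds (-1, -7/8), value = -15/16
Edge 6: B (sign +) -> bounds (-15/16, -7/8), value = -29/32
Edge 7: B (sign +) -> bounds (-29/32, -7/8), value = -57/64
Edge 8: R (sign -) -> bounds (-29/32, -57/64), value = -115/128
Edge 9: B (sign +) -> bounds (-115/128, -57/64), value = -229/256
Game value = -229/256

-229/256


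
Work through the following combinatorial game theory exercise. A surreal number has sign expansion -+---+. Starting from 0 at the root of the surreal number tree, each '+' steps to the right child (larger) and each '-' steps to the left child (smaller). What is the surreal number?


Sign expansion: -+---+
Rule: track bounds (lo, hi), initially (-inf, +inf). On '+', the current value becomes lo and we move to the simplest number in (value, hi): value + 1 if hi = +inf, otherwise the midpoint (value + hi)/2. On '-', the current value becomes hi and we move to value - 1 if lo = -inf, otherwise the midpoint (lo + value)/2.
Start at 0.
Step 1: sign = -, move left. Bounds: (-inf, 0). Value = -1
Step 2: sign = +, move right. Bounds: (-1, 0). Value = -1/2
Step 3: sign = -, move left. Bounds: (-1, -1/2). Value = -3/4
Step 4: sign = -, move left. Bounds: (-1, -3/4). Value = -7/8
Step 5: sign = -, move left. Bounds: (-1, -7/8). Value = -15/16
Step 6: sign = +, move right. Bounds: (-15/16, -7/8). Value = -29/32
The surreal number with sign expansion -+---+ is -29/32.

-29/32


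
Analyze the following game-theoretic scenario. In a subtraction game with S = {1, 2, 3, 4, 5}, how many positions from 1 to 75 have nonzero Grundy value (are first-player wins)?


Subtraction set S = {1, 2, 3, 4, 5}, so G(n) = n mod 6.
G(n) = 0 when n is a multiple of 6.
Multiples of 6 in [1, 75]: 12
N-positions (nonzero Grundy) = 75 - 12 = 63

63


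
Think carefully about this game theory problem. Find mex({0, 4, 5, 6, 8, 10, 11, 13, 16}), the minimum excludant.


Set = {0, 4, 5, 6, 8, 10, 11, 13, 16}
0 is in the set.
1 is NOT in the set. This is the mex.
mex = 1

1


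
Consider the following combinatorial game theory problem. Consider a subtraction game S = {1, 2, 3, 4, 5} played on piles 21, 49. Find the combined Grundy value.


Subtraction set: {1, 2, 3, 4, 5}
For this subtraction set, G(n) = n mod 6 (period = max + 1 = 6).
Pile 1 (size 21): G(21) = 21 mod 6 = 3
Pile 2 (size 49): G(49) = 49 mod 6 = 1
Total Grundy value = XOR of all: 3 XOR 1 = 2

2


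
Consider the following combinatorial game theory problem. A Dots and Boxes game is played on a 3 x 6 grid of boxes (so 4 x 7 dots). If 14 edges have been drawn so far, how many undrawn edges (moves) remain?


Grid: 3 x 6 boxes, i.e. 4 rows and 7 columns of dots.
Horizontal edges: (rows + 1) * cols = 4 * 6 = 24
Vertical edges: rows * (cols + 1) = 3 * 7 = 21
Total edges: 24 + 21 = 45
Edges drawn: 14
Remaining: 45 - 14 = 31

31


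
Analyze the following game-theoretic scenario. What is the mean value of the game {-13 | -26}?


Game = {-13 | -26}, a switch {a | b} with numbers a > b.
Its thermograph has left wall a - t and right wall b + t, which meet at t = (a - b)/2, where both equal (a + b)/2. So the mast (mean value) is at (a + b)/2.
Mean = (-13 + (-26))/2 = -39/2 = -39/2

-39/2


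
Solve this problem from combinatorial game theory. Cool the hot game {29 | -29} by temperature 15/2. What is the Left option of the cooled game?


Original game: {29 | -29} (a switch {a | b} with a > b).
Cooling by t (for t below the temperature (a - b)/2 = 29) taxes each move by t: {a | b} cooled by t is {a - t | b + t}.
Cooling amount: t = 15/2
Cooled Left option: 29 - 15/2 = 43/2
Cooled Right option: -29 + 15/2 = -43/2
Cooled game: {43/2 | -43/2}
Left option = 43/2

43/2


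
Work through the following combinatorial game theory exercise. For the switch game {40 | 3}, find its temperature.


The game is {40 | 3}, a switch {a | b} with numbers a > b.
Cooling {a | b} by t gives {a - t | b + t}, which stops being hot when a - t = b + t, i.e. at t = (a - b)/2. So the temperature of a switch is (a - b)/2.
Temperature = (Left option - Right option) / 2
= (40 - (3)) / 2
= 37 / 2
= 37/2

37/2


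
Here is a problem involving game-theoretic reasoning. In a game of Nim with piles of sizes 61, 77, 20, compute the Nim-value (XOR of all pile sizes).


We need the XOR (exclusive or) of all pile sizes.
After XOR-ing pile 1 (size 61): 0 XOR 61 = 61
After XOR-ing pile 2 (size 77): 61 XOR 77 = 112
After XOR-ing pile 3 (size 20): 112 XOR 20 = 100
The Nim-value of this position is 100.

100


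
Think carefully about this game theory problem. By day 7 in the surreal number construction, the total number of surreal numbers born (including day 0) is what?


Day 0: {|} = 0 is born. Count = 1.
Day n: the number of surreal numbers born by day n is 2^(n+1) - 1.
By day 0: 2^1 - 1 = 1
By day 1: 2^2 - 1 = 3
By day 2: 2^3 - 1 = 7
By day 3: 2^4 - 1 = 15
By day 4: 2^5 - 1 = 31
By day 5: 2^6 - 1 = 63
By day 6: 2^7 - 1 = 127
By day 7: 2^8 - 1 = 255
By day 7: 255 surreal numbers.

255


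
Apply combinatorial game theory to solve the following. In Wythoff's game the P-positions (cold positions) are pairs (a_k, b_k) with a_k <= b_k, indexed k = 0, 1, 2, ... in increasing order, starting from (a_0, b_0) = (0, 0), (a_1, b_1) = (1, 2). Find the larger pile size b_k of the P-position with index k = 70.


By Wythoff's theorem, a_k = floor(k * phi) and b_k = floor(k * phi^2) = a_k + k, where phi = (1 + sqrt(5))/2 is the golden ratio.
phi = (1 + sqrt(5))/2 = 1.618034
phi^2 = phi + 1 = 2.618034
k = 70
k * phi^2 = 70 * 2.618034 = 183.262379
b_70 = floor(k * phi^2) = 183 (check: a_70 + k = 113 + 70 = 183)

183


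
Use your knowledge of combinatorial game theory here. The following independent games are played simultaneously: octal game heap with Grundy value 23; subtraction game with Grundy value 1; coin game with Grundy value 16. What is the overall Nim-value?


By the Sprague-Grundy theorem, the Grundy value of a sum of games is the XOR of individual Grundy values.
octal game heap: Grundy value = 23. Running XOR: 0 XOR 23 = 23
subtraction game: Grundy value = 1. Running XOR: 23 XOR 1 = 22
coin game: Grundy value = 16. Running XOR: 22 XOR 16 = 6
The combined Grundy value is 6.

6


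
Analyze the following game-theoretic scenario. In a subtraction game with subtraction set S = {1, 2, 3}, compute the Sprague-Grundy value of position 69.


The subtraction set is S = {1, 2, 3}.
G(k) = mex{ G(k - s) : s in S, s <= k }. We compute iteratively: G(0) = 0.
G(1) = mex({0}) = 1
G(2) = mex({0, 1}) = 2
G(3) = mex({0, 1, 2}) = 3
G(4) = mex({1, 2, 3}) = 0
G(5) = mex({0, 2, 3}) = 1
G(6) = mex({0, 1, 3}) = 2
Observe that G(4)..G(6) = 0, 1, 2 repeats G(0)..G(2) = 0, 1, 2.
For k >= max(S) = 3, G(k) is determined by the previous 3 values G(k-3)..G(k-1); a window of 3 consecutive values has recurred shifted by 4, so by induction G(k + 4) = G(k) for all k >= 0: the sequence is periodic from the start with period 4.
One period: G(0..3) = 0, 1, 2, 3.
69 mod 4 = 1, so G(69) = G(1) = 1.

1


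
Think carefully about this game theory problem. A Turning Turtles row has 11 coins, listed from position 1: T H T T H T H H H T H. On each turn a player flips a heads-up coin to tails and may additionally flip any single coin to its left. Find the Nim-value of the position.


Coins: T H T T H T H H H T H
Key fact: a single head at position k behaves exactly like a Nim heap of size k (turning it to T and optionally flipping a coin at j < k corresponds to moving the heap from k to j, or to 0), and heads combine as a disjunctive sum (two heads at the same place would cancel, matching j XOR j = 0). So the Nim-value is the XOR of the 1-indexed positions of the heads.
Face-up positions (1-indexed): [2, 5, 7, 8, 9, 11]
XOR 0 with 2: 0 XOR 2 = 2
XOR 2 with 5: 2 XOR 5 = 7
XOR 7 with 7: 7 XOR 7 = 0
XOR 0 with 8: 0 XOR 8 = 8
XOR 8 with 9: 8 XOR 9 = 1
XOR 1 with 11: 1 XOR 11 = 10
Nim-value = 10

10


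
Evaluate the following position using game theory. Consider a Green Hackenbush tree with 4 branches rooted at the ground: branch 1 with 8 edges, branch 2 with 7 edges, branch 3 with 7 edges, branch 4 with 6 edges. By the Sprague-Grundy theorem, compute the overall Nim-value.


The tree has 4 branches from the ground vertex.
In Green Hackenbush, the Nim-value of a simple path of length k is k.
Branch 1: length 8, Nim-value = 8
Branch 2: length 7, Nim-value = 7
Branch 3: length 7, Nim-value = 7
Branch 4: length 6, Nim-value = 6
Total Nim-value = XOR of all branch values:
0 XOR 8 = 8
8 XOR 7 = 15
15 XOR 7 = 8
8 XOR 6 = 14
Nim-value of the tree = 14

14


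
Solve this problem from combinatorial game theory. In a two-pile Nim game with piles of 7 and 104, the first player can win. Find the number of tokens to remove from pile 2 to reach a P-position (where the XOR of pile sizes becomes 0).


Piles: 7 and 104
Current XOR: 7 XOR 104 = 111 (non-zero, so this is an N-position).
To make the XOR zero, we need to find a move that balances the piles.
For pile 2 (size 104): target = 104 XOR 111 = 7
We reduce pile 2 from 104 to 7.
Tokens removed: 104 - 7 = 97
Verification: 7 XOR 7 = 0

97


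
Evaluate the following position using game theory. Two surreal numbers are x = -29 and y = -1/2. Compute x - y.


x = -29, y = -1/2
Converting to common denominator: 2
x = -58/2, y = -1/2
x - y = -29 - -1/2 = -57/2

-57/2


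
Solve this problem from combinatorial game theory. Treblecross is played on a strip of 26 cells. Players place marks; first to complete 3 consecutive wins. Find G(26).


Treblecross: place X on empty cells; 3-in-a-row wins.
Playing within two cells of an existing X lets the opponent win at once, so sensible play treats the cells i-2..i+2 around each X as dead. The player left with no safe cell loses, so this is a normal-play take-away game on strips of safe cells.
Placing X at cell i (0-indexed) of a strip of k safe cells leaves independent strips of sizes max(0, i-2) and max(0, k-i-3). Hence G(k) = mex{ G(max(0,i-2)) XOR G(max(0,k-i-3)) : 0 <= i < k }, with G(0) = 0.
G(1): splits (0,0):0^0=0 -> mex({0}) = 1
G(2): splits (0,0):0^0=0 -> mex({0}) = 1
G(3): splits (0,0):0^0=0 -> mex({0}) = 1
G(4): splits (0,1):0^1=1 (0,0):0^0=0 -> mex({0, 1}) = 2
G(5): splits (0,2):0^1=1 (0,1):0^1=1 (0,0):0^0=0 -> mex({0, 1}) = 2
G(6) = mex({1}) = 0
G(7) = mex({0, 1, 2}) = 3
G(8) = mex({0, 1, 2}) = 3
G(9) = mex({0, 2}) = 1
G(10) = mex({0, 2, 3}) = 1
G(11) = mex({0, 3}) = 1
G(12) = mex({1, 3}) = 0
G(13) = mex({0, 1, 2, 3}) = 4
G(14) = mex({0, 1, 2}) = 3
G(15) = mex({0, 1, 2}) = 3
G(16) = mex({0, 1, 2, 4}) = 3
G(17) = mex({0, 1, 3, 4}) = 2
G(18) = mex({0, 1, 3, 4}) = 2
G(19) = mex({0, 1, 3, 5}) = 2
G(20) = mex({0, 1, 2, 3, 5}) = 4
G(21) = mex({0, 1, 2, 3, 5}) = 4
G(22) = mex({1, 2, 6}) = 0
G(23) = mex({0, 1, 2, 3, 4, 6}) = 5
G(24) = mex({0, 1, 2, 3, 4}) = 5
G(25) = mex({0, 1, 3, 4, 7}) = 2
G(26) = mex({0, 1, 3, 4, 5, 7}) = 2
Therefore G(26) = 2.

2


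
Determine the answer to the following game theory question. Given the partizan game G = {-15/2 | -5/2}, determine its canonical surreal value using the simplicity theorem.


Left options: {-15/2}, max = -15/2
Right options: {-5/2}, min = -5/2
All options are numbers and max(Left) < min(Right), so by the simplicity theorem the value is the simplest (earliest-born) number strictly between -15/2 and -5/2.
Integers -7 through -3 all lie strictly between -15/2 and -5/2.
Among integers, the simplest (lowest birthday = smallest |n|; 0 is born on day 0, +-n on day n) is -3.
No non-integer in the interval can be simpler: if x is a non-integer in the interval, then floor(x) or ceil(x) also lies in the interval (the interval contains an integer), and both are proper prefixes of x's sign expansion, i.e. born earlier. So the game value is -3.
Game value = -3

-3


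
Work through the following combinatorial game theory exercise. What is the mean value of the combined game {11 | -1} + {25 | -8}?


G1 = {11 | -1}, G2 = {25 | -8}
Each is a switch {a | b} with numbers a > b; its mean value is (a + b)/2, and mean value is additive over game sums: m(G1 + G2) = m(G1) + m(G2).
Mean of G1 = (11 + (-1))/2 = 10/2 = 5
Mean of G2 = (25 + (-8))/2 = 17/2 = 17/2
Mean of G1 + G2 = 5 + 17/2 = 27/2

27/2


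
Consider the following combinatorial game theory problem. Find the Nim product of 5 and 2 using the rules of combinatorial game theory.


Nim multiplication is bilinear over XOR: (u XOR v) * w = (u*w) XOR (v*w).
So we split each operand into its bit components and XOR the pairwise Nim products.
5 = 1 + 4 (as XOR of powers of 2).
2 = 2 (as XOR of powers of 2).
Using the standard Nim-product table on single bits:
  2*2 = 3,   2*4 = 8,   2*8 = 12,
  4*4 = 6,   4*8 = 11,  8*8 = 13,
and  1*x = x (identity), k*l = l*k (commutative).
Pairwise Nim products:
  1 * 2 = 2
  4 * 2 = 8
XOR them: 2 XOR 8 = 10.
Result: 5 * 2 = 10 (in Nim).

10


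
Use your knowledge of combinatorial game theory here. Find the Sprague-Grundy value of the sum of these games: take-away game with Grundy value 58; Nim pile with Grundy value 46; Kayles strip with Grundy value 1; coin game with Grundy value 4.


By the Sprague-Grundy theorem, the Grundy value of a sum of games is the XOR of individual Grundy values.
take-away game: Grundy value = 58. Running XOR: 0 XOR 58 = 58
Nim pile: Grundy value = 46. Running XOR: 58 XOR 46 = 20
Kayles strip: Grundy value = 1. Running XOR: 20 XOR 1 = 21
coin game: Grundy value = 4. Running XOR: 21 XOR 4 = 17
The combined Grundy value is 17.

17


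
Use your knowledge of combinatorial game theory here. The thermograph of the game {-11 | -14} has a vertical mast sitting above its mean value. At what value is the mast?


Game = {-11 | -14}, a switch {a | b} with numbers a > b.
Its thermograph has left wall a - t and right wall b + t, which meet at t = (a - b)/2, where both equal (a + b)/2. So the mast (mean value) is at (a + b)/2.
Mean = (-11 + (-14))/2 = -25/2 = -25/2

-25/2


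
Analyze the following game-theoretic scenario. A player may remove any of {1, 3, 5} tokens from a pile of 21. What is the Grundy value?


The subtraction set is S = {1, 3, 5}.
G(k) = mex{ G(k - s) : s in S, s <= k }. We compute iteratively: G(0) = 0.
G(1) = mex({0}) = 1
G(2) = mex({1}) = 0
G(3) = mex({0}) = 1
G(4) = mex({1}) = 0
G(5) = mex({0}) = 1
G(6) = mex({1}) = 0
Observe that G(2)..G(6) = 0, 1, 0, 1, 0 repeats G(0)..G(4) = 0, 1, 0, 1, 0.
For k >= max(S) = 5, G(k) is determined by the previous 5 values G(k-5)..G(k-1); a window of 5 consecutive values has recurred shifted by 2, so by induction G(k + 2) = G(k) for all k >= 0: the sequence is periodic from the start with period 2.
One period: G(0..1) = 0, 1.
21 mod 2 = 1, so G(21) = G(1) = 1.

1


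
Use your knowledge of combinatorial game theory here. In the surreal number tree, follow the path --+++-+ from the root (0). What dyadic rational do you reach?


Sign expansion: --+++-+
Rule: track bounds (lo, hi), initially (-inf, +inf). On '+', the current value becomes lo and we move to the simplest number in (value, hi): value + 1 if hi = +inf, otherwise the midpoint (value + hi)/2. On '-', the current value becomes hi and we move to value - 1 if lo = -inf, otherwise the midpoint (lo + value)/2.
Start at 0.
Step 1: sign = -, move left. Bounds: (-inf, 0). Value = -1
Step 2: sign = -, move left. Bounds: (-inf, -1). Value = -2
Step 3: sign = +, move right. Bounds: (-2, -1). Value = -3/2
Step 4: sign = +, move right. Bounds: (-3/2, -1). Value = -5/4
Step 5: sign = +, move right. Bounds: (-5/4, -1). Value = -9/8
Step 6: sign = -, move left. Bounds: (-5/4, -9/8). Value = -19/16
Step 7: sign = +, move right. Bounds: (-19/16, -9/8). Value = -37/32
The surreal number with sign expansion --+++-+ is -37/32.

-37/32


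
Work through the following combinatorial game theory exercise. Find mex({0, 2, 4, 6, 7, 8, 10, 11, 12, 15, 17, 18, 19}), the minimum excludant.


Set = {0, 2, 4, 6, 7, 8, 10, 11, 12, 15, 17, 18, 19}
0 is in the set.
1 is NOT in the set. This is the mex.
mex = 1

1


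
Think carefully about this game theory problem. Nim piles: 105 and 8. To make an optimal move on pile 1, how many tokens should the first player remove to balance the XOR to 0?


Piles: 105 and 8
Current XOR: 105 XOR 8 = 97 (non-zero, so this is an N-position).
To make the XOR zero, we need to find a move that balances the piles.
For pile 1 (size 105): target = 105 XOR 97 = 8
We reduce pile 1 from 105 to 8.
Tokens removed: 105 - 8 = 97
Verification: 8 XOR 8 = 0

97


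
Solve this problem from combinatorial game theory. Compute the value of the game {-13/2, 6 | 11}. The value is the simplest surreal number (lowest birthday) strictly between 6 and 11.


Left options: {-13/2, 6}, max = 6
Right options: {11}, min = 11
All options are numbers and max(Left) < min(Right), so by the simplicity theorem the value is the simplest (earliest-born) number strictly between 6 and 11.
Integers 7 through 10 all lie strictly between 6 and 11.
Among integers, the simplest (lowest birthday = smallest |n|; 0 is born on day 0, +-n on day n) is 7.
No non-integer in the interval can be simpler: if x is a non-integer in the interval, then floor(x) or ceil(x) also lies in the interval (the interval contains an integer), and both are proper prefixes of x's sign expansion, i.e. born earlier. So the game value is 7.
Game value = 7

7


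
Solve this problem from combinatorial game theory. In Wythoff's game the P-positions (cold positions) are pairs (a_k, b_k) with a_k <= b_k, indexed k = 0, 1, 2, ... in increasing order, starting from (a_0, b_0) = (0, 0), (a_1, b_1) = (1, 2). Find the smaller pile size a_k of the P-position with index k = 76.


By Wythoff's theorem, a_k = floor(k * phi) and b_k = floor(k * phi^2) = a_k + k, where phi = (1 + sqrt(5))/2 is the golden ratio.
phi = (1 + sqrt(5))/2 = 1.618034
k = 76
k * phi = 76 * 1.618034 = 122.970583
a_76 = floor(k * phi) = 122

122


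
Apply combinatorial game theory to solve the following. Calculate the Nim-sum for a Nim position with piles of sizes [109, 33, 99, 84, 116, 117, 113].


We need the XOR (exclusive or) of all pile sizes.
After XOR-ing pile 1 (size 109): 0 XOR 109 = 109
After XOR-ing pile 2 (size 33): 109 XOR 33 = 76
After XOR-ing pile 3 (size 99): 76 XOR 99 = 47
After XOR-ing pile 4 (size 84): 47 XOR 84 = 123
After XOR-ing pile 5 (size 116): 123 XOR 116 = 15
After XOR-ing pile 6 (size 117): 15 XOR 117 = 122
After XOR-ing pile 7 (size 113): 122 XOR 113 = 11
The Nim-value of this position is 11.

11


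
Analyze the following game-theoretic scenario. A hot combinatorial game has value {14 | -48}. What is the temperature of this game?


The game is {14 | -48}, a switch {a | b} with numbers a > b.
Cooling {a | b} by t gives {a - t | b + t}, which stops being hot when a - t = b + t, i.e. at t = (a - b)/2. So the temperature of a switch is (a - b)/2.
Temperature = (Left option - Right option) / 2
= (14 - (-48)) / 2
= 62 / 2
= 31

31


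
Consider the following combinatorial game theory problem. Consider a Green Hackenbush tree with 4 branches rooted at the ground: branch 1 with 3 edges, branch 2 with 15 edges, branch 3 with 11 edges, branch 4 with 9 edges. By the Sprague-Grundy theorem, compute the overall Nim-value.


The tree has 4 branches from the ground vertex.
In Green Hackenbush, the Nim-value of a simple path of length k is k.
Branch 1: length 3, Nim-value = 3
Branch 2: length 15, Nim-value = 15
Branch 3: length 11, Nim-value = 11
Branch 4: length 9, Nim-value = 9
Total Nim-value = XOR of all branch values:
0 XOR 3 = 3
3 XOR 15 = 12
12 XOR 11 = 7
7 XOR 9 = 14
Nim-value of the tree = 14

14


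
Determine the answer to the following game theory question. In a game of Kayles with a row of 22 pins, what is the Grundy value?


Kayles: a move removes 1 or 2 adjacent pins from a contiguous row.
Removing pins from a row of k leaves two independent rows (a, b) with a + b = k - 1 (one pin) or a + b = k - 2 (two pins); an end removal gives a = 0.
By Sprague-Grundy, G(k) = mex{ G(a) XOR G(b) } over all these splits. G(0) = 0.
G(1): splits (0,0):0^0=0 -> mex({0}) = 1
G(2): splits (0,1):0^1=1 (0,0):0^0=0 -> mex({0, 1}) = 2
G(3): splits (0,2):0^2=2 (1,1):1^1=0 (0,1):0^1=1 -> mex({0, 1, 2}) = 3
G(4): splits (0,3):0^3=3 (1,2):1^2=3 (0,2):0^2=2 (1,1):1^1=0 -> mex({0, 2, 3}) = 1
G(5): splits (0,4):0^1=1 (1,3):1^3=2 (2,2):2^2=0 (0,3):0^3=3 (1,2):1^2=3 -> mex({0, 1, 2, 3}) = 4
G(6) = mex({0, 1, 2, 4}) = 3
G(7) = mex({0, 1, 3, 4, 5}) = 2
G(8) = mex({0, 2, 3, 5, 6}) = 1
G(9) = mex({0, 1, 2, 3, 6, 7}) = 4
G(10) = mex({0, 1, 3, 4, 5, 7}) = 2
G(11) = mex({0, 1, 2, 3, 4, 5}) = 6
G(12) = mex({0, 1, 2, 3, 5, 6, 7}) = 4
G(13) = mex({0, 2, 3, 4, 6, 7}) = 1
G(14) = mex({0, 1, 4, 5, 6, 7}) = 2
G(15) = mex({0, 1, 2, 3, 4, 5, 6}) = 7
G(16) = mex({0, 2, 3, 5, 6, 7}) = 1
G(17) = mex({0, 1, 2, 3, 5, 6, 7}) = 4
G(18) = mex({0, 1, 2, 4, 5, 6}) = 3
G(19) = mex({0, 1, 3, 4, 5, 7}) = 2
G(20) = mex({0, 2, 3, 4, 5, 6, 7}) = 1
G(21) = mex({0, 1, 2, 3, 5, 6, 7}) = 4
G(22) = mex({0, 1, 2, 3, 4, 5, 7}) = 6
Therefore G(22) = 6.

6
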